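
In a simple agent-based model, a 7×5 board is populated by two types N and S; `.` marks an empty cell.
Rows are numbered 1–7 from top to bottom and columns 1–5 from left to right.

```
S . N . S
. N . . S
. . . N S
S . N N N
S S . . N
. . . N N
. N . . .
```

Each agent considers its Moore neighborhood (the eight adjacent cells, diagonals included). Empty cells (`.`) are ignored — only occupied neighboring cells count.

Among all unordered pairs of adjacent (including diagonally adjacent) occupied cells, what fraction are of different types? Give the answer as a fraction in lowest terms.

3/11

Scan each occupied cell's neighbors to the right and below (and the two forward diagonals) so each pair is counted once.
Row 1: S(1,1)–N(2,2)≠ N(1,3)–N(2,2)= S(1,5)–S(2,5)=  → 1/3 unlike.
Row 2: S(2,5)–S(3,5)= S(2,5)–N(3,4)≠  → 1/2 unlike.
Row 3: N(3,4)–S(3,5)≠ N(3,4)–N(4,4)= N(3,4)–N(4,5)= N(3,4)–N(4,3)= S(3,5)–N(4,5)≠ S(3,5)–N(4,4)≠  → 3/6 unlike.
Row 4: S(4,1)–S(5,1)= S(4,1)–S(5,2)= N(4,3)–N(4,4)= N(4,3)–S(5,2)≠ N(4,4)–N(4,5)= N(4,4)–N(5,5)= N(4,5)–N(5,5)=  → 1/7 unlike.
Row 5: S(5,1)–S(5,2)= N(5,5)–N(6,5)= N(5,5)–N(6,4)=  → 0/3 unlike.
Row 6: N(6,4)–N(6,5)=  → 0/1 unlike.
Total adjacent occupied pairs: 22; unlike-type pairs: 6.
6/22 reduces to 3/11.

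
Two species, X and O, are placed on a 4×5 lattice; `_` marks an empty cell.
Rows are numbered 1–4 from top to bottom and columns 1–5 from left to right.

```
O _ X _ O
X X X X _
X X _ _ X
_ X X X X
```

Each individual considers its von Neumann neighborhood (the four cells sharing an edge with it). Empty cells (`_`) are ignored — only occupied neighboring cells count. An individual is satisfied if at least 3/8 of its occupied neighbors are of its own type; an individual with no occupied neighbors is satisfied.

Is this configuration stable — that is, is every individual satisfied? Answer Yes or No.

(1,1)O 0/1 unhappy
(1,3)X 1/1 ok
(1,5)O 0/0 ok
(2,1)X 2/3 ok
(2,2)X 3/3 ok
(2,3)X 3/3 ok
(2,4)X 1/1 ok
(3,1)X 2/2 ok
(3,2)X 3/3 ok
(3,5)X 1/1 ok
(4,2)X 2/2 ok
(4,3)X 2/2 ok
(4,4)X 2/2 ok
(4,5)X 2/2 ok
For instance (1,1) has only 0/1 same-type neighbors, below 3/8.

No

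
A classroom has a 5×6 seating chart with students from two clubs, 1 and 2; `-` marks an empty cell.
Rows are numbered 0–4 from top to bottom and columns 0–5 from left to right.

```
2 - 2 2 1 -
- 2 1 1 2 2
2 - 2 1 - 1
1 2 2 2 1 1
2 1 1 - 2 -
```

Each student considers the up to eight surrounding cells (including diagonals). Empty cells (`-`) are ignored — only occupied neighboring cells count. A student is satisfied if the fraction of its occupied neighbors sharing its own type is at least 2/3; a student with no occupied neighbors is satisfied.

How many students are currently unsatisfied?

19

(0,0)2 1/1 ok
(0,2)2 2/4 unhappy
(0,3)2 2/5 unhappy
(0,4)1 1/4 unhappy
(1,1)2 4/5 ok
(1,2)1 2/6 unhappy
(1,3)1 3/7 unhappy
(1,4)2 2/6 unhappy
(1,5)2 1/3 unhappy
(2,0)2 2/3 ok
(2,2)2 4/7 unhappy
(2,3)1 3/7 unhappy
(2,5)1 2/4 unhappy
(3,0)1 1/4 unhappy
(3,1)2 4/7 unhappy
(3,2)2 3/6 unhappy
(3,3)2 3/6 unhappy
(3,4)1 3/5 unhappy
(3,5)1 2/3 ok
(4,0)2 1/3 unhappy
(4,1)1 2/5 unhappy
(4,2)1 1/4 unhappy
(4,4)2 1/3 unhappy
Unsatisfied: (0,2), (0,3), (0,4), (1,2), (1,3), (1,4), (1,5), (2,2), (2,3), (2,5), (3,0), (3,1), (3,2), (3,3), (3,4), (4,0), (4,1), (4,2), (4,4) — 19 in total.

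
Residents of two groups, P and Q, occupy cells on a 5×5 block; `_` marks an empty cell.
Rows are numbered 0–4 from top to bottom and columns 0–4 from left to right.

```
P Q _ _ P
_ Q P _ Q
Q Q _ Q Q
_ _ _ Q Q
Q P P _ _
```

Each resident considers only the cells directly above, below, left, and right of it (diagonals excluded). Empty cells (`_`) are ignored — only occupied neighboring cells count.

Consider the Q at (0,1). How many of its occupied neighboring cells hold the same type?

1

Occupied neighbors of (0,1): (1,1)=Q, (0,0)=P.
Same type (Q): 1 of 2.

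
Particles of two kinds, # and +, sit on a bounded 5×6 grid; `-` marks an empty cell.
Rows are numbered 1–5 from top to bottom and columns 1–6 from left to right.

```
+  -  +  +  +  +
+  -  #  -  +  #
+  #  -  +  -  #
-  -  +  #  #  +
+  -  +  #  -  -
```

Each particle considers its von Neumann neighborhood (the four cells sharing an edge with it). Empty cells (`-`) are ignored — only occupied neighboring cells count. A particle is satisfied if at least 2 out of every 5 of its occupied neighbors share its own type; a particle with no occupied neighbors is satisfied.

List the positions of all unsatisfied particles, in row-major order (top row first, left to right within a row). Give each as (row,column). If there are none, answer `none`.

(1,1)+ 1/1 satisfied
(1,3)+ 1/2 satisfied
(1,4)+ 2/2 satisfied
(1,5)+ 3/3 satisfied
(1,6)+ 1/2 satisfied
(2,1)+ 2/2 satisfied
(2,3)# 0/1 not
(2,5)+ 1/2 satisfied
(2,6)# 1/3 not
(3,1)+ 1/2 satisfied
(3,2)# 0/1 not
(3,4)+ 0/1 not
(3,6)# 1/2 satisfied
(4,3)+ 1/2 satisfied
(4,4)# 2/4 satisfied
(4,5)# 1/2 satisfied
(4,6)+ 0/2 not
(5,1)+ 0/0 satisfied
(5,3)+ 1/2 satisfied
(5,4)# 1/2 satisfied

(2,3), (2,6), (3,2), (3,4), (4,6)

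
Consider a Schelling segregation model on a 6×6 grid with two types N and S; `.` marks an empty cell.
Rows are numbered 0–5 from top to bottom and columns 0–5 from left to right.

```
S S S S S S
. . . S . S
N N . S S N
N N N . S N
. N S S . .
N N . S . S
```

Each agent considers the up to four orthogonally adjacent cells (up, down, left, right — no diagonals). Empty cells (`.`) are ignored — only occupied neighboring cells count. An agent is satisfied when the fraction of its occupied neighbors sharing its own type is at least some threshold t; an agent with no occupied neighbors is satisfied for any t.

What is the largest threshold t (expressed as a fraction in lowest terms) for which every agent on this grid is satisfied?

(0,0)S 1/1
(0,1)S 2/2
(0,2)S 2/2
(0,3)S 3/3
(0,4)S 2/2
(0,5)S 2/2
(1,3)S 2/2
(1,5)S 1/2
(2,0)N 2/2
(2,1)N 2/2
(2,3)S 2/2
(2,4)S 2/3
(2,5)N 1/3
(3,0)N 2/2
(3,1)N 4/4
(3,2)N 1/2
(3,4)S 1/2
(3,5)N 1/2
(4,1)N 2/3
(4,2)S 1/3
(4,3)S 2/2
(5,0)N 1/1
(5,1)N 2/2
(5,3)S 1/1
(5,5)S — no occupied neighbors
The smallest same-type fraction is 1/3 at (2,5), which reduces to 1/3. Any threshold above that leaves this agent unsatisfied.

1/3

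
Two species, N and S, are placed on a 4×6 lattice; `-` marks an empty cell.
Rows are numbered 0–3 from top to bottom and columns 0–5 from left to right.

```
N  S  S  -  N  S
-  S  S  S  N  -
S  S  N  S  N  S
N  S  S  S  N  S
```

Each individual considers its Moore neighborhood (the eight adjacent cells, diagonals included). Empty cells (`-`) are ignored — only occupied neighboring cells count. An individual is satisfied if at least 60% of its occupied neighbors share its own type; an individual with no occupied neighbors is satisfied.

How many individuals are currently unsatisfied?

13

Row 0: (0,0)N 0/2 unhappy · (0,1)S 3/4 ok · (0,2)S 4/4 ok · (0,4)N 1/3 unhappy · (0,5)S 0/2 unhappy
Row 1: (1,1)S 5/7 ok · (1,2)S 6/7 ok · (1,3)S 3/7 unhappy · (1,4)N 2/6 unhappy
Row 2: (2,0)S 3/4 ok · (2,1)S 5/7 ok · (2,2)N 0/8 unhappy · (2,3)S 4/8 unhappy · (2,4)N 2/7 unhappy · (2,5)S 1/4 unhappy
Row 3: (3,0)N 0/3 unhappy · (3,1)S 3/5 ok · (3,2)S 4/5 ok · (3,3)S 2/5 unhappy · (3,4)N 1/5 unhappy · (3,5)S 1/3 unhappy
Unsatisfied: (0,0), (0,4), (0,5), (1,3), (1,4), (2,2), (2,3), (2,4), (2,5), (3,0), (3,3), (3,4), (3,5) — 13 in total.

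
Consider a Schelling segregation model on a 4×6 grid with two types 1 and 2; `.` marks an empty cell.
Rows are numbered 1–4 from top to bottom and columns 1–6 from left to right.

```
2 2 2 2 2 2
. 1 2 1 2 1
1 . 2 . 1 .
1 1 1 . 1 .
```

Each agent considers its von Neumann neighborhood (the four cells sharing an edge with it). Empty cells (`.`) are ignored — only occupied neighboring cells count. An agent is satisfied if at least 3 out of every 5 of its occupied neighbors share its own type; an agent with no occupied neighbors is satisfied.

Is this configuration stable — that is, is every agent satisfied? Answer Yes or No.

(1,1)2 1/1 ✓
(1,2)2 2/3 ✓
(1,3)2 3/3 ✓
(1,4)2 2/3 ✓
(1,5)2 3/3 ✓
(1,6)2 1/2 ✗
(2,2)1 0/2 ✗
(2,3)2 2/4 ✗
(2,4)1 0/3 ✗
(2,5)2 1/4 ✗
(2,6)1 0/2 ✗
(3,1)1 1/1 ✓
(3,3)2 1/2 ✗
(3,5)1 1/2 ✗
(4,1)1 2/2 ✓
(4,2)1 2/2 ✓
(4,3)1 1/2 ✗
(4,5)1 1/1 ✓
For instance (1,6) has only 1/2 same-type neighbors, below 3/5.

No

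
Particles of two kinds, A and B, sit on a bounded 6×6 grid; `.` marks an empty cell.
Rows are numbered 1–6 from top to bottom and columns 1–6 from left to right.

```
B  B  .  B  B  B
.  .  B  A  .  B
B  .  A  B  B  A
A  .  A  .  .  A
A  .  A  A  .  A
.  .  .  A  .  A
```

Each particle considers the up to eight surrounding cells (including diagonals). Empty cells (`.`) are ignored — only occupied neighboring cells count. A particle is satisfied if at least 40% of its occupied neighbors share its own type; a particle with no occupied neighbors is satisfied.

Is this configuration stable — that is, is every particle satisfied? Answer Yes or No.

Row 1: (1,1)B 1/1 ✓ · (1,2)B 2/2 ✓ · (1,4)B 2/3 ✓ · (1,5)B 3/4 ✓ · (1,6)B 2/2 ✓
Row 2: (2,3)B 3/5 ✓ · (2,4)A 1/6 ✗ · (2,6)B 3/4 ✓
Row 3: (3,1)B 0/1 ✗ · (3,3)A 2/4 ✓ · (3,4)B 2/5 ✓ · (3,5)B 2/5 ✓ · (3,6)A 1/3 ✗
Row 4: (4,1)A 1/2 ✓ · (4,3)A 3/4 ✓ · (4,6)A 2/3 ✓
Row 5: (5,1)A 1/1 ✓ · (5,3)A 3/3 ✓ · (5,4)A 3/3 ✓ · (5,6)A 2/2 ✓
Row 6: (6,4)A 2/2 ✓ · (6,6)A 1/1 ✓
For instance (2,4) has only 1/6 same-type neighbors, below 2/5.

No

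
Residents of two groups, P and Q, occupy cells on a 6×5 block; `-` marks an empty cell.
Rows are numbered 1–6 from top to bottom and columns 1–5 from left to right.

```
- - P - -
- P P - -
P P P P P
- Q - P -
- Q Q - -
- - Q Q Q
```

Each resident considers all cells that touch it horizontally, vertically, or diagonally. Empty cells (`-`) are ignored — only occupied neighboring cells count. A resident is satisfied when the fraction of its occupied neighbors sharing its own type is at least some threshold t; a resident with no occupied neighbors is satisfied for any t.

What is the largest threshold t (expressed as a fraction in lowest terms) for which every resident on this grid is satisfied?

2/5

Row 1: (1,3)P 2/2
Row 2: (2,2)P 5/5 · (2,3)P 5/5
Row 3: (3,1)P 2/3 · (3,2)P 4/5 · (3,3)P 5/6 · (3,4)P 4/4 · (3,5)P 2/2
Row 4: (4,2)Q 2/5 · (4,4)P 3/4
Row 5: (5,2)Q 3/3 · (5,3)Q 4/5
Row 6: (6,3)Q 3/3 · (6,4)Q 3/3 · (6,5)Q 1/1
The smallest same-type fraction is 2/5 at (4,2), which reduces to 2/5. Any threshold above that leaves this resident unsatisfied.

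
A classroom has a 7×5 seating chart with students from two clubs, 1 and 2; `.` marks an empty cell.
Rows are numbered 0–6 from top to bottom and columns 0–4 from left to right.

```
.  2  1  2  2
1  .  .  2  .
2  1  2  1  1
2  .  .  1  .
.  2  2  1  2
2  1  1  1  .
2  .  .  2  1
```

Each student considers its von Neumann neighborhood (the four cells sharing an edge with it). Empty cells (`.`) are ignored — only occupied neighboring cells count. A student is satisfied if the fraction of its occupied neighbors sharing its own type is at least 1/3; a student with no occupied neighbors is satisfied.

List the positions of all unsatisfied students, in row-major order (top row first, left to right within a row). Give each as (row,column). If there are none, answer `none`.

(0,1)2 0/1 not
(0,2)1 0/2 not
(0,3)2 2/3 satisfied
(0,4)2 1/1 satisfied
(1,0)1 0/1 not
(1,3)2 1/2 satisfied
(2,0)2 1/3 satisfied
(2,1)1 0/2 not
(2,2)2 0/2 not
(2,3)1 2/4 satisfied
(2,4)1 1/1 satisfied
(3,0)2 1/1 satisfied
(3,3)1 2/2 satisfied
(4,1)2 1/2 satisfied
(4,2)2 1/3 satisfied
(4,3)1 2/4 satisfied
(4,4)2 0/1 not
(5,0)2 1/2 satisfied
(5,1)1 1/3 satisfied
(5,2)1 2/3 satisfied
(5,3)1 2/3 satisfied
(6,0)2 1/1 satisfied
(6,3)2 0/2 not
(6,4)1 0/1 not

(0,1), (0,2), (1,0), (2,1), (2,2), (4,4), (6,3), (6,4)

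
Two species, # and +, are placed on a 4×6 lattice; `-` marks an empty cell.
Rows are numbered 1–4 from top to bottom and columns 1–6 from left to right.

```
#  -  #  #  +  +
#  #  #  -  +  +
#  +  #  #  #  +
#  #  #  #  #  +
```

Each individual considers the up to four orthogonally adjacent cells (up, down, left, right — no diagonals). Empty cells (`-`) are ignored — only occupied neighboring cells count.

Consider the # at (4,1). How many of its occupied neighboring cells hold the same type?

Occupied neighbors of (4,1): (3,1)=#, (4,2)=#.
Same type (#): 2 of 2.

2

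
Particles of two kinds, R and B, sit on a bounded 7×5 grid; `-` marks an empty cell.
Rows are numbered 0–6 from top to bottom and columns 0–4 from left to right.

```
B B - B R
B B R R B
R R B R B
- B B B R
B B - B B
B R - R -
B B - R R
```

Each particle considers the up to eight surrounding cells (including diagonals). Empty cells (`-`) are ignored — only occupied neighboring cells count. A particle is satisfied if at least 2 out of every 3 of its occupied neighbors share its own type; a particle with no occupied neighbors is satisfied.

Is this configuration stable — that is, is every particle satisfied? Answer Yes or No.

Row 0: (0,0)B 3/3 ✓ · (0,1)B 3/4 ✓ · (0,3)B 1/4 ✗ · (0,4)R 1/3 ✗
Row 1: (1,0)B 3/5 ✗ · (1,1)B 4/7 ✗ · (1,2)R 3/7 ✗ · (1,3)R 3/7 ✗ · (1,4)B 2/5 ✗
Row 2: (2,0)R 1/4 ✗ · (2,1)R 2/7 ✗ · (2,2)B 4/8 ✗ · (2,3)R 3/8 ✗ · (2,4)B 2/5 ✗
Row 3: (3,1)B 4/6 ✓ · (3,2)B 5/7 ✓ · (3,3)B 5/7 ✓ · (3,4)R 1/5 ✗
Row 4: (4,0)B 3/4 ✓ · (4,1)B 4/5 ✓ · (4,3)B 3/5 ✗ · (4,4)B 2/4 ✗
Row 5: (5,0)B 4/5 ✓ · (5,1)R 0/5 ✗ · (5,3)R 2/4 ✗
Row 6: (6,0)B 2/3 ✓ · (6,1)B 2/3 ✓ · (6,3)R 2/2 ✓ · (6,4)R 2/2 ✓
For instance (0,3) has only 1/4 same-type neighbors, below 2/3.

No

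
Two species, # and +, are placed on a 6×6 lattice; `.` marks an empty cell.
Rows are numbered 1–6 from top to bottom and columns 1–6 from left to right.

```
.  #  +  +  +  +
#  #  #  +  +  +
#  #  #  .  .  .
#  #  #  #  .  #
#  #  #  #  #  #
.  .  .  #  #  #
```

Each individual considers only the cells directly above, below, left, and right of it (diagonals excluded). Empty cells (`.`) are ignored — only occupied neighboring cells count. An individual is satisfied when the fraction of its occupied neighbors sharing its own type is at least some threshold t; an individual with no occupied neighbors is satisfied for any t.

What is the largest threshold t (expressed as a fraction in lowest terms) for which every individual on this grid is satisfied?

Row 1: (1,2)# 1/2 · (1,3)+ 1/3 · (1,4)+ 3/3 · (1,5)+ 3/3 · (1,6)+ 2/2
Row 2: (2,1)# 2/2 · (2,2)# 4/4 · (2,3)# 2/4 · (2,4)+ 2/3 · (2,5)+ 3/3 · (2,6)+ 2/2
Row 3: (3,1)# 3/3 · (3,2)# 4/4 · (3,3)# 3/3
Row 4: (4,1)# 3/3 · (4,2)# 4/4 · (4,3)# 4/4 · (4,4)# 2/2 · (4,6)# 1/1
Row 5: (5,1)# 2/2 · (5,2)# 3/3 · (5,3)# 3/3 · (5,4)# 4/4 · (5,5)# 3/3 · (5,6)# 3/3
Row 6: (6,4)# 2/2 · (6,5)# 3/3 · (6,6)# 2/2
The smallest same-type fraction is 1/3 at (1,3), which reduces to 1/3. Any threshold above that leaves this individual unsatisfied.

1/3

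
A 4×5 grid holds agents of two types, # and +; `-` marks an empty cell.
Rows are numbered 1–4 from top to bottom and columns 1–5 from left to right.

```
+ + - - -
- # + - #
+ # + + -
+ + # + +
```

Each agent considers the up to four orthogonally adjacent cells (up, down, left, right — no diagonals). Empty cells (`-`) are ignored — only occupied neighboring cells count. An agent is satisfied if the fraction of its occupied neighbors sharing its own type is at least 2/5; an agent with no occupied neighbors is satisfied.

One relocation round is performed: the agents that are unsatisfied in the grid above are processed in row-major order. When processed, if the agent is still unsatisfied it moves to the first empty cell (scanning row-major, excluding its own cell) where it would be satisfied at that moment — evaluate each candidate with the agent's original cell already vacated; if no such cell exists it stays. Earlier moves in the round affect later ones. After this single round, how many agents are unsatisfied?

0

Initially unsatisfied (in order): (2,2), (3,2), (4,2), (4,3).
  (2,2) → (1,4).
  (3,2) → (1,5).
  (4,2): now satisfied by earlier moves; stays.
  (4,3) → (2,4).
Resulting grid:
+ + - # #
- - + # #
+ - + + -
+ + - + +
All satisfied now.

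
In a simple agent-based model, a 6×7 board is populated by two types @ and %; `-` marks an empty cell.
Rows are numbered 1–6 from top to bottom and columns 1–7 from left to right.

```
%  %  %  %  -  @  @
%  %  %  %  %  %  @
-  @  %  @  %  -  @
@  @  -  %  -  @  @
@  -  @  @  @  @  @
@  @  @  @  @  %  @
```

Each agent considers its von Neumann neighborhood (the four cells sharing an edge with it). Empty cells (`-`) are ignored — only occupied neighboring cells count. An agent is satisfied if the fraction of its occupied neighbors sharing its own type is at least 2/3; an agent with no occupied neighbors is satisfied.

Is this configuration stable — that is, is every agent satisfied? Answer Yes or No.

Row 1: (1,1)% 2/2 satisfied · (1,2)% 3/3 satisfied · (1,3)% 3/3 satisfied · (1,4)% 2/2 satisfied · (1,6)@ 1/2 not · (1,7)@ 2/2 satisfied
Row 2: (2,1)% 2/2 satisfied · (2,2)% 3/4 satisfied · (2,3)% 4/4 satisfied · (2,4)% 3/4 satisfied · (2,5)% 3/3 satisfied · (2,6)% 1/3 not · (2,7)@ 2/3 satisfied
Row 3: (3,2)@ 1/3 not · (3,3)% 1/3 not · (3,4)@ 0/4 not · (3,5)% 1/2 not · (3,7)@ 2/2 satisfied
Row 4: (4,1)@ 2/2 satisfied · (4,2)@ 2/2 satisfied · (4,4)% 0/2 not · (4,6)@ 2/2 satisfied · (4,7)@ 3/3 satisfied
Row 5: (5,1)@ 2/2 satisfied · (5,3)@ 2/2 satisfied · (5,4)@ 3/4 satisfied · (5,5)@ 3/3 satisfied · (5,6)@ 3/4 satisfied · (5,7)@ 3/3 satisfied
Row 6: (6,1)@ 2/2 satisfied · (6,2)@ 2/2 satisfied · (6,3)@ 3/3 satisfied · (6,4)@ 3/3 satisfied · (6,5)@ 2/3 satisfied · (6,6)% 0/3 not · (6,7)@ 1/2 not
For instance (1,6) has only 1/2 same-type neighbors, below 2/3.

No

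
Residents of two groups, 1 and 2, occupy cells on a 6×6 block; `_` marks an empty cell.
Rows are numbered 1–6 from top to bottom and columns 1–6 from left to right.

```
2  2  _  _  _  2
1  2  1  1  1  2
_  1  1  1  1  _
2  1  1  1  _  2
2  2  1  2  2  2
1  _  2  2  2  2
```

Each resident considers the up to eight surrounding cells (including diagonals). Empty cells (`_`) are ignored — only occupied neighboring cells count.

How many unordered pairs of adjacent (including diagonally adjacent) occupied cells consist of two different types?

Scan each occupied cell's neighbors to the right and below (and the two forward diagonals) so each pair is counted once.
From row 1: 4 unlike of 8 pairs (running 4/8).
From row 2: 6 unlike of 17 pairs (running 10/25).
From row 3: 2 unlike of 13 pairs (running 12/38).
From row 4: 7 unlike of 16 pairs (running 19/54).
From row 5: 6 unlike of 18 pairs (running 25/72).
From row 6: 0 unlike of 3 pairs (running 25/75).
Total adjacent occupied pairs: 75; unlike-type pairs: 25.

25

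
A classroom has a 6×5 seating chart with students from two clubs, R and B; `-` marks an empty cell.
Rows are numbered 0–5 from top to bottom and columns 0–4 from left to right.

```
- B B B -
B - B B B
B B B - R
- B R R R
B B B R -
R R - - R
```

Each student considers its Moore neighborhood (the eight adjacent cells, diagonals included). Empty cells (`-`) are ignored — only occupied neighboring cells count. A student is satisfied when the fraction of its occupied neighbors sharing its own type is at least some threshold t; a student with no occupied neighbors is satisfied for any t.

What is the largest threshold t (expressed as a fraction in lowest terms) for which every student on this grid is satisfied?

1/4

Row 0: (0,1)B 3/3 · (0,2)B 4/4 · (0,3)B 4/4
Row 1: (1,0)B 3/3 · (1,2)B 6/6 · (1,3)B 5/6 · (1,4)B 2/3
Row 2: (2,0)B 3/3 · (2,1)B 5/6 · (2,2)B 4/6 · (2,4)R 2/4
Row 3: (3,1)B 6/7 · (3,2)R 2/7 · (3,3)R 4/6 · (3,4)R 3/3
Row 4: (4,0)B 2/4 · (4,1)B 3/6 · (4,2)B 2/6 · (4,3)R 4/5
Row 5: (5,0)R 1/3 · (5,1)R 1/4 · (5,4)R 1/1
The smallest same-type fraction is 1/4 at (5,1), which reduces to 1/4. Any threshold above that leaves this student unsatisfied.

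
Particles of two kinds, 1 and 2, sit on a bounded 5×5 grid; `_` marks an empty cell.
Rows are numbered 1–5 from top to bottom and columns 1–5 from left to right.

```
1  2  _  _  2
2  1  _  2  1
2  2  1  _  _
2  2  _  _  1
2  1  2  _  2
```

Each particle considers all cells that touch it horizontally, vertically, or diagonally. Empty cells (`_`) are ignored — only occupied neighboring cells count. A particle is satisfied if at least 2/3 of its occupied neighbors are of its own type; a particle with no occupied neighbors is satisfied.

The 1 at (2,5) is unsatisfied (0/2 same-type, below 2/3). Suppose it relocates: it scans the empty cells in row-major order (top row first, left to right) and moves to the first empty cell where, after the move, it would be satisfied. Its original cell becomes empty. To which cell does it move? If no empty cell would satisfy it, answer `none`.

Vacating (2,5). Empty cells in order:
  (1,3): 1/3 same-type → still unsatisfied.
  (1,4): 0/2 same-type → still unsatisfied.
  (2,3): 2/5 same-type → still unsatisfied.
  (3,4): 2/3 same-type → satisfied — stop here.

(3,4)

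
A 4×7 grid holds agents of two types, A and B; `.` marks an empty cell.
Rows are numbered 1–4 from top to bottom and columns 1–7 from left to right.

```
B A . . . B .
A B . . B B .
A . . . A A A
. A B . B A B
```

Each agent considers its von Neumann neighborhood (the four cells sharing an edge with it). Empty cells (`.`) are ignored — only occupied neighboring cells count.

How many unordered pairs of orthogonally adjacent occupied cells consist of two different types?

11

Scan each occupied cell's neighbors to the right and below so each pair is counted once.
From row 1: 3 unlike of 4 pairs (running 3/4).
From row 2: 3 unlike of 5 pairs (running 6/9).
From row 3: 2 unlike of 5 pairs (running 8/14).
From row 4: 3 unlike of 3 pairs (running 11/17).
Total adjacent occupied pairs: 17; unlike-type pairs: 11.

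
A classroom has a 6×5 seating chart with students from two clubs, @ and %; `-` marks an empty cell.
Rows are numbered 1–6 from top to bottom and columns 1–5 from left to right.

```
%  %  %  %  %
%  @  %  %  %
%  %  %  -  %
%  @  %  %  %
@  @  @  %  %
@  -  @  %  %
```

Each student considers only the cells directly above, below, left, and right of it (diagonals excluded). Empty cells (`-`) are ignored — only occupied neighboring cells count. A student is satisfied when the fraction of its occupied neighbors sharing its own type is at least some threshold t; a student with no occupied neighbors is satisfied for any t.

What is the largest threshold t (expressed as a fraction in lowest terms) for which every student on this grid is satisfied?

Row 1: (1,1)% 2/2 · (1,2)% 2/3 · (1,3)% 3/3 · (1,4)% 3/3 · (1,5)% 2/2
Row 2: (2,1)% 2/3 · (2,2)@ 0/4 · (2,3)% 3/4 · (2,4)% 3/3 · (2,5)% 3/3
Row 3: (3,1)% 3/3 · (3,2)% 2/4 · (3,3)% 3/3 · (3,5)% 2/2
Row 4: (4,1)% 1/3 · (4,2)@ 1/4 · (4,3)% 2/4 · (4,4)% 3/3 · (4,5)% 3/3
Row 5: (5,1)@ 2/3 · (5,2)@ 3/3 · (5,3)@ 2/4 · (5,4)% 3/4 · (5,5)% 3/3
Row 6: (6,1)@ 1/1 · (6,3)@ 1/2 · (6,4)% 2/3 · (6,5)% 2/2
The smallest same-type fraction is 0/4 at (2,2), which reduces to 0/1. Any threshold above that leaves this student unsatisfied.

0/1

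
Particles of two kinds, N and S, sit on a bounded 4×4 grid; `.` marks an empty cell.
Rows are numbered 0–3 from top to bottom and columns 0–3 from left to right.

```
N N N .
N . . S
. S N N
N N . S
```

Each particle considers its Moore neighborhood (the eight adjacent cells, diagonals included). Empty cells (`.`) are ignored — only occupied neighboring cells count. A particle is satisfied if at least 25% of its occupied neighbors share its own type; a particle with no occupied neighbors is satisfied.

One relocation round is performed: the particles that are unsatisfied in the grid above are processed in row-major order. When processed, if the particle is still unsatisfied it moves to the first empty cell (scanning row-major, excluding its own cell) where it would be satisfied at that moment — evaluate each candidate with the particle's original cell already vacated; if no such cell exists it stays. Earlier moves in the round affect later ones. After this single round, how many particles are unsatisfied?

Initially unsatisfied (in order): (1,3), (2,1), (3,3).
  (1,3) → (2,0).
  (2,1) → (3,2).
  (3,3): now satisfied by earlier moves; stays.
Resulting grid:
N N N .
N . . .
S . N N
N N S S
Unsatisfied now: (2,0).

1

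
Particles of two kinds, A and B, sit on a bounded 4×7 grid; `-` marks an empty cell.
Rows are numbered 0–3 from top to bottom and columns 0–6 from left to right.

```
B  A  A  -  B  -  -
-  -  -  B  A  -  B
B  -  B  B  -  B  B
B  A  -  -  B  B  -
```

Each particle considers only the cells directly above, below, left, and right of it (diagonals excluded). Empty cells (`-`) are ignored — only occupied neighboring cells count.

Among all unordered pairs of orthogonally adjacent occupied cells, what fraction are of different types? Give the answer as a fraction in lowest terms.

1/3

Scan each occupied cell's neighbors to the right and below so each pair is counted once.
Row 0: B(0,0)–A(0,1)≠ A(0,1)–A(0,2)= B(0,4)–A(1,4)≠  → 2/3 unlike.
Row 1: B(1,3)–A(1,4)≠ B(1,3)–B(2,3)= B(1,6)–B(2,6)=  → 1/3 unlike.
Row 2: B(2,0)–B(3,0)= B(2,2)–B(2,3)= B(2,5)–B(2,6)= B(2,5)–B(3,5)=  → 0/4 unlike.
Row 3: B(3,0)–A(3,1)≠ B(3,4)–B(3,5)=  → 1/2 unlike.
Total adjacent occupied pairs: 12; unlike-type pairs: 4.
4/12 reduces to 1/3.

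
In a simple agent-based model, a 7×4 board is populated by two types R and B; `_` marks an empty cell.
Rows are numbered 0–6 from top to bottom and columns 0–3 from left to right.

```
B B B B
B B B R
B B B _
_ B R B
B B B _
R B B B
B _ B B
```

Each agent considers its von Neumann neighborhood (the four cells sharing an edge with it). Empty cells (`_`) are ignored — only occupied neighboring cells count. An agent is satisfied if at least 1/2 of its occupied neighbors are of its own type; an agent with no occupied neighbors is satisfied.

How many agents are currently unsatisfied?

Row 0: (0,0)B 2/2 ok · (0,1)B 3/3 ok · (0,2)B 3/3 ok · (0,3)B 1/2 ok
Row 1: (1,0)B 3/3 ok · (1,1)B 4/4 ok · (1,2)B 3/4 ok · (1,3)R 0/2 unhappy
Row 2: (2,0)B 2/2 ok · (2,1)B 4/4 ok · (2,2)B 2/3 ok
Row 3: (3,1)B 2/3 ok · (3,2)R 0/4 unhappy · (3,3)B 0/1 unhappy
Row 4: (4,0)B 1/2 ok · (4,1)B 4/4 ok · (4,2)B 2/3 ok
Row 5: (5,0)R 0/3 unhappy · (5,1)B 2/3 ok · (5,2)B 4/4 ok · (5,3)B 2/2 ok
Row 6: (6,0)B 0/1 unhappy · (6,2)B 2/2 ok · (6,3)B 2/2 ok
Unsatisfied: (1,3), (3,2), (3,3), (5,0), (6,0) — 5 in total.

5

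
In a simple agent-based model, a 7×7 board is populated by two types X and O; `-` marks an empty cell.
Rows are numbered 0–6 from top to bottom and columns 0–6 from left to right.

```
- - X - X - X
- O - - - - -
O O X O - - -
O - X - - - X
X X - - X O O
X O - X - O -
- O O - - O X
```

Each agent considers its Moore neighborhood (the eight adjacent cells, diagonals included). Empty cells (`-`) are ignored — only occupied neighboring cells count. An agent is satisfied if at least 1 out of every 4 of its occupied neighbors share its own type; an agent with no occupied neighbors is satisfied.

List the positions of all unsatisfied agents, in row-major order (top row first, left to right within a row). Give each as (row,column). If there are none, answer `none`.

(0,2)X 0/1 unhappy
(0,4)X 0/0 ok
(0,6)X 0/0 ok
(1,1)O 2/4 ok
(2,0)O 3/3 ok
(2,1)O 3/5 ok
(2,2)X 1/4 ok
(2,3)O 0/2 unhappy
(3,0)O 2/4 ok
(3,2)X 2/4 ok
(3,6)X 0/2 unhappy
(4,0)X 2/4 ok
(4,1)X 3/5 ok
(4,4)X 1/3 ok
(4,5)O 2/4 ok
(4,6)O 2/3 ok
(5,0)X 2/4 ok
(5,1)O 2/5 ok
(5,3)X 1/2 ok
(5,5)O 3/5 ok
(6,1)O 2/3 ok
(6,2)O 2/3 ok
(6,5)O 1/2 ok
(6,6)X 0/2 unhappy

(0,2), (2,3), (3,6), (6,6)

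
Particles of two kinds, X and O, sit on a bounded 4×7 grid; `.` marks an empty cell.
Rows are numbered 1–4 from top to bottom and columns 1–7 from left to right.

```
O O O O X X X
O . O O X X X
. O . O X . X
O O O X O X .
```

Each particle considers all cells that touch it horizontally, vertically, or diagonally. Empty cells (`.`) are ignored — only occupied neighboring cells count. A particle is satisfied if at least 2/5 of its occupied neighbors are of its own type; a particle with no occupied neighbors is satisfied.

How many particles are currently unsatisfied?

(1,1)O 2/2 satisfied
(1,2)O 4/4 satisfied
(1,3)O 4/4 satisfied
(1,4)O 3/5 satisfied
(1,5)X 3/5 satisfied
(1,6)X 5/5 satisfied
(1,7)X 3/3 satisfied
(2,1)O 3/3 satisfied
(2,3)O 6/6 satisfied
(2,4)O 4/7 satisfied
(2,5)X 4/7 satisfied
(2,6)X 7/7 satisfied
(2,7)X 4/4 satisfied
(3,2)O 5/5 satisfied
(3,4)O 4/7 satisfied
(3,5)X 4/7 satisfied
(3,7)X 3/3 satisfied
(4,1)O 2/2 satisfied
(4,2)O 3/3 satisfied
(4,3)O 3/4 satisfied
(4,4)X 1/4 not
(4,5)O 1/4 not
(4,6)X 2/3 satisfied
Unsatisfied: (4,4), (4,5) — 2 in total.

2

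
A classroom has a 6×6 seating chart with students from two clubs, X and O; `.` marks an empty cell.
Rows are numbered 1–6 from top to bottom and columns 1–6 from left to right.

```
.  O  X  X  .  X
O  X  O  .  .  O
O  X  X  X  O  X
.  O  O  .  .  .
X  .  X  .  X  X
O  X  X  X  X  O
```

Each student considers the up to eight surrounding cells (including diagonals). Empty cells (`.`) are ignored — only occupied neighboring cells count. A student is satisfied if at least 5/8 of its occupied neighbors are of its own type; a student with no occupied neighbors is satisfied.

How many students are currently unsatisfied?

Row 1: (1,2)O 2/4 not · (1,3)X 2/4 not · (1,4)X 1/2 not · (1,6)X 0/1 not
Row 2: (2,1)O 2/4 not · (2,2)X 3/7 not · (2,3)O 1/7 not · (2,6)O 1/3 not
Row 3: (3,1)O 2/4 not · (3,2)X 2/7 not · (3,3)X 3/6 not · (3,4)X 1/4 not · (3,5)O 1/3 not · (3,6)X 0/2 not
Row 4: (4,2)O 2/6 not · (4,3)O 1/5 not
Row 5: (5,1)X 1/3 not · (5,3)X 3/5 not · (5,5)X 3/4 satisfied · (5,6)X 2/3 satisfied
Row 6: (6,1)O 0/2 not · (6,2)X 3/4 satisfied · (6,3)X 3/3 satisfied · (6,4)X 4/4 satisfied · (6,5)X 3/4 satisfied · (6,6)O 0/3 not
Unsatisfied: (1,2), (1,3), (1,4), (1,6), (2,1), (2,2), (2,3), (2,6), (3,1), (3,2), (3,3), (3,4), (3,5), (3,6), (4,2), (4,3), (5,1), (5,3), (6,1), (6,6) — 20 in total.

20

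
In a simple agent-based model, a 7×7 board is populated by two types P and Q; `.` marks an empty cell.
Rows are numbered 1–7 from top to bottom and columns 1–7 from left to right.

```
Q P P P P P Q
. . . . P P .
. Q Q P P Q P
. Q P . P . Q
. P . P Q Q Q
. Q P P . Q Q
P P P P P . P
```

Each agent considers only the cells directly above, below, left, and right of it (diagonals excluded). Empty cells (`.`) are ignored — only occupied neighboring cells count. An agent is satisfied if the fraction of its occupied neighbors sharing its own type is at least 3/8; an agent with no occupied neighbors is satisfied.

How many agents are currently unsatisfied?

11

(1,1)Q 0/1 unhappy
(1,2)P 1/2 ok
(1,3)P 2/2 ok
(1,4)P 2/2 ok
(1,5)P 3/3 ok
(1,6)P 2/3 ok
(1,7)Q 0/1 unhappy
(2,5)P 3/3 ok
(2,6)P 2/3 ok
(3,2)Q 2/2 ok
(3,3)Q 1/3 unhappy
(3,4)P 1/2 ok
(3,5)P 3/4 ok
(3,6)Q 0/3 unhappy
(3,7)P 0/2 unhappy
(4,2)Q 1/3 unhappy
(4,3)P 0/2 unhappy
(4,5)P 1/2 ok
(4,7)Q 1/2 ok
(5,2)P 0/2 unhappy
(5,4)P 1/2 ok
(5,5)Q 1/3 unhappy
(5,6)Q 3/3 ok
(5,7)Q 3/3 ok
(6,2)Q 0/3 unhappy
(6,3)P 2/3 ok
(6,4)P 3/3 ok
(6,6)Q 2/2 ok
(6,7)Q 2/3 ok
(7,1)P 1/1 ok
(7,2)P 2/3 ok
(7,3)P 3/3 ok
(7,4)P 3/3 ok
(7,5)P 1/1 ok
(7,7)P 0/1 unhappy
Unsatisfied: (1,1), (1,7), (3,3), (3,6), (3,7), (4,2), (4,3), (5,2), (5,5), (6,2), (7,7) — 11 in total.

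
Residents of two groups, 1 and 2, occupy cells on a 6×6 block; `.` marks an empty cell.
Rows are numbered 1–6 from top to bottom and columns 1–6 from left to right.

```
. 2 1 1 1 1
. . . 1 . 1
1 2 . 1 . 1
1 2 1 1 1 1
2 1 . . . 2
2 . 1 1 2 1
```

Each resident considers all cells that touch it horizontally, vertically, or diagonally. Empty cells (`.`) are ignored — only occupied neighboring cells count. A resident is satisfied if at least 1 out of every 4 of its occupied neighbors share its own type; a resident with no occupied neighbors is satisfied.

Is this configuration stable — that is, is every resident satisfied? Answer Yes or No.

No

(1,2)2 0/1 ✗
(1,3)1 2/3 ✓
(1,4)1 3/3 ✓
(1,5)1 4/4 ✓
(1,6)1 2/2 ✓
(2,4)1 4/4 ✓
(2,6)1 3/3 ✓
(3,1)1 1/3 ✓
(3,2)2 1/4 ✓
(3,4)1 4/4 ✓
(3,6)1 3/3 ✓
(4,1)1 2/5 ✓
(4,2)2 2/6 ✓
(4,3)1 3/5 ✓
(4,4)1 3/3 ✓
(4,5)1 4/5 ✓
(4,6)1 2/3 ✓
(5,1)2 2/4 ✓
(5,2)1 3/6 ✓
(5,6)2 1/4 ✓
(6,1)2 1/2 ✓
(6,3)1 2/2 ✓
(6,4)1 1/2 ✓
(6,5)2 1/3 ✓
(6,6)1 0/2 ✗
For instance (1,2) has only 0/1 same-type neighbors, below 1/4.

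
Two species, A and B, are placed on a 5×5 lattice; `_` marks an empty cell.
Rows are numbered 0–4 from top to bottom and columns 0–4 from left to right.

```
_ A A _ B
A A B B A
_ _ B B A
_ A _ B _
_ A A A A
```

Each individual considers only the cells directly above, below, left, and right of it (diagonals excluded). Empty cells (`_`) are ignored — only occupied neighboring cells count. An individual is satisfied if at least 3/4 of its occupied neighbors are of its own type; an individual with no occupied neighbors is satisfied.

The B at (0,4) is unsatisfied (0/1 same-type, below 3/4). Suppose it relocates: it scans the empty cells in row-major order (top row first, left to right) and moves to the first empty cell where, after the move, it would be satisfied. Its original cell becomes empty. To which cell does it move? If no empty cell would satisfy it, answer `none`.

none

Vacating (0,4). Empty cells in order:
  (0,0): 0/2 same-type → still unsatisfied.
  (0,3): 1/2 same-type → still unsatisfied.
  (2,0): 0/1 same-type → still unsatisfied.
  (2,1): 1/3 same-type → still unsatisfied.
  (3,0): 0/1 same-type → still unsatisfied.
  (3,2): 2/4 same-type → still unsatisfied.
  (3,4): 1/3 same-type → still unsatisfied.
  (4,0): 0/1 same-type → still unsatisfied.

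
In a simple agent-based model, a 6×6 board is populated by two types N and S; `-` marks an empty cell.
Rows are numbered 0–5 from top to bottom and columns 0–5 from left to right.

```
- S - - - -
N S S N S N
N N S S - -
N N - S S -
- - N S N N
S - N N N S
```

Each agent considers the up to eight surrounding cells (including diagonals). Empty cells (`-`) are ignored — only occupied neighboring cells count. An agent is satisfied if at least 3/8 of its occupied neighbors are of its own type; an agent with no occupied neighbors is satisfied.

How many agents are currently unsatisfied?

5

(0,1)S 2/3 ✓
(1,0)N 2/4 ✓
(1,1)S 3/6 ✓
(1,2)S 4/6 ✓
(1,3)N 0/4 ✗
(1,4)S 1/3 ✗
(1,5)N 0/1 ✗
(2,0)N 4/5 ✓
(2,1)N 4/7 ✓
(2,2)S 4/7 ✓
(2,3)S 5/6 ✓
(3,0)N 3/3 ✓
(3,1)N 4/5 ✓
(3,3)S 4/6 ✓
(3,4)S 3/5 ✓
(4,2)N 3/5 ✓
(4,3)S 2/7 ✗
(4,4)N 3/7 ✓
(4,5)N 2/4 ✓
(5,0)S 0/0 ✓
(5,2)N 2/3 ✓
(5,3)N 4/5 ✓
(5,4)N 3/5 ✓
(5,5)S 0/3 ✗
Unsatisfied: (1,3), (1,4), (1,5), (4,3), (5,5) — 5 in total.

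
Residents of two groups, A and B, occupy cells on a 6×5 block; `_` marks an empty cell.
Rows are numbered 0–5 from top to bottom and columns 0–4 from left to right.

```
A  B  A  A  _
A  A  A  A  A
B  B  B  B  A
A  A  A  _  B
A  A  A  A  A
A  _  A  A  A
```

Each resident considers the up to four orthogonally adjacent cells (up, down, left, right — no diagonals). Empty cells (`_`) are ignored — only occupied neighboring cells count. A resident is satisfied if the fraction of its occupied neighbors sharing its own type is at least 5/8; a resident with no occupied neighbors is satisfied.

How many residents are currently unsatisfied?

Row 0: (0,0)A 1/2 ✗ · (0,1)B 0/3 ✗ · (0,2)A 2/3 ✓ · (0,3)A 2/2 ✓
Row 1: (1,0)A 2/3 ✓ · (1,1)A 2/4 ✗ · (1,2)A 3/4 ✓ · (1,3)A 3/4 ✓ · (1,4)A 2/2 ✓
Row 2: (2,0)B 1/3 ✗ · (2,1)B 2/4 ✗ · (2,2)B 2/4 ✗ · (2,3)B 1/3 ✗ · (2,4)A 1/3 ✗
Row 3: (3,0)A 2/3 ✓ · (3,1)A 3/4 ✓ · (3,2)A 2/3 ✓ · (3,4)B 0/2 ✗
Row 4: (4,0)A 3/3 ✓ · (4,1)A 3/3 ✓ · (4,2)A 4/4 ✓ · (4,3)A 3/3 ✓ · (4,4)A 2/3 ✓
Row 5: (5,0)A 1/1 ✓ · (5,2)A 2/2 ✓ · (5,3)A 3/3 ✓ · (5,4)A 2/2 ✓
Unsatisfied: (0,0), (0,1), (1,1), (2,0), (2,1), (2,2), (2,3), (2,4), (3,4) — 9 in total.

9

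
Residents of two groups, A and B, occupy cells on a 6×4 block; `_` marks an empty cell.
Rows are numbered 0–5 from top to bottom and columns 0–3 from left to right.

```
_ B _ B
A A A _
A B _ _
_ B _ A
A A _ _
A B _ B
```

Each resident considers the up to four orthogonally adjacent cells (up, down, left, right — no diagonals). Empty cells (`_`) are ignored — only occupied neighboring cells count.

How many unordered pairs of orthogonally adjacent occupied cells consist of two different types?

6

Scan each occupied cell's neighbors to the right and below so each pair is counted once.
Row 0: B(0,1)–A(1,1)≠  → 1/1 unlike.
Row 1: A(1,0)–A(1,1)= A(1,0)–A(2,0)= A(1,1)–A(1,2)= A(1,1)–B(2,1)≠  → 1/4 unlike.
Row 2: A(2,0)–B(2,1)≠ B(2,1)–B(3,1)=  → 1/2 unlike.
Row 3: B(3,1)–A(4,1)≠  → 1/1 unlike.
Row 4: A(4,0)–A(4,1)= A(4,0)–A(5,0)= A(4,1)–B(5,1)≠  → 1/3 unlike.
Row 5: A(5,0)–B(5,1)≠  → 1/1 unlike.
Total adjacent occupied pairs: 12; unlike-type pairs: 6.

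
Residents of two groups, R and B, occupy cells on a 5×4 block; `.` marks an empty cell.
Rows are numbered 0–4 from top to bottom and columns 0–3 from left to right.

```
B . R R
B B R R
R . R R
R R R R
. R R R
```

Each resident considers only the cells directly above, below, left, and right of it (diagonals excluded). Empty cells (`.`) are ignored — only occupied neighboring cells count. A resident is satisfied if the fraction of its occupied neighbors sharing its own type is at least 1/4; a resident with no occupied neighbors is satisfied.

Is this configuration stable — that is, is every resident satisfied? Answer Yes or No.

Row 0: (0,0)B 1/1 ✓ · (0,2)R 2/2 ✓ · (0,3)R 2/2 ✓
Row 1: (1,0)B 2/3 ✓ · (1,1)B 1/2 ✓ · (1,2)R 3/4 ✓ · (1,3)R 3/3 ✓
Row 2: (2,0)R 1/2 ✓ · (2,2)R 3/3 ✓ · (2,3)R 3/3 ✓
Row 3: (3,0)R 2/2 ✓ · (3,1)R 3/3 ✓ · (3,2)R 4/4 ✓ · (3,3)R 3/3 ✓
Row 4: (4,1)R 2/2 ✓ · (4,2)R 3/3 ✓ · (4,3)R 2/2 ✓
All meet the threshold, so the configuration is stable.

Yes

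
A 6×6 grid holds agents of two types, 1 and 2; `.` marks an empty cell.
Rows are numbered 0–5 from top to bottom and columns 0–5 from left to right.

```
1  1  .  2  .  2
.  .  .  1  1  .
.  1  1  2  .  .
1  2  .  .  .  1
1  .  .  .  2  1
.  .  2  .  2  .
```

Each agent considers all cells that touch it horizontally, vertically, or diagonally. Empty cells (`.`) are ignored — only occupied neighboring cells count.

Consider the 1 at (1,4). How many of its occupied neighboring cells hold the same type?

Occupied neighbors of (1,4): (0,3)=2, (0,5)=2, (1,3)=1, (2,3)=2.
Same type (1): 1 of 4.

1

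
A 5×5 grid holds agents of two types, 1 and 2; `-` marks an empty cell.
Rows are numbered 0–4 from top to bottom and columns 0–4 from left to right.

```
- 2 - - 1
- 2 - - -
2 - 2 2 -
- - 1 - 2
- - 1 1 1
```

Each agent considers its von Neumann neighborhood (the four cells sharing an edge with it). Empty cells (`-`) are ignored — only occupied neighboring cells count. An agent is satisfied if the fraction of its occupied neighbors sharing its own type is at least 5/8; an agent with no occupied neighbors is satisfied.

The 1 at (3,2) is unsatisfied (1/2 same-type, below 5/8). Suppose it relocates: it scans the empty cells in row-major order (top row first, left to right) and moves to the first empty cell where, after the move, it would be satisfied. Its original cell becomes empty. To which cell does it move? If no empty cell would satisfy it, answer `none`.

(0,3)

Vacating (3,2). Empty cells in order:
  (0,0): 0/1 same-type → still unsatisfied.
  (0,2): 0/1 same-type → still unsatisfied.
  (0,3): 1/1 same-type → satisfied — stop here.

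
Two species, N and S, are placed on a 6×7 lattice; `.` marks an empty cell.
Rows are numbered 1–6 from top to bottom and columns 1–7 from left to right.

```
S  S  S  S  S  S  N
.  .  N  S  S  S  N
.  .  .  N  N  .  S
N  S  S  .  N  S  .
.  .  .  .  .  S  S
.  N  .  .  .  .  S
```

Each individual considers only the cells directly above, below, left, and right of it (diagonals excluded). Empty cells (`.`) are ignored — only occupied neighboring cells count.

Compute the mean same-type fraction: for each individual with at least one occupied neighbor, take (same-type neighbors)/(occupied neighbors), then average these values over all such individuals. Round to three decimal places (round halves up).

(1,1)S 1/1
(1,2)S 2/2
(1,3)S 2/3
(1,4)S 3/3
(1,5)S 3/3
(1,6)S 2/3
(1,7)N 1/2
(2,3)N 0/2
(2,4)S 2/4
(2,5)S 3/4
(2,6)S 2/3
(2,7)N 1/3
(3,4)N 1/2
(3,5)N 2/3
(3,7)S 0/1
(4,1)N 0/1
(4,2)S 1/2
(4,3)S 1/1
(4,5)N 1/2
(4,6)S 1/2
(5,6)S 2/2
(5,7)S 2/2
(6,2)N — no occupied neighbors
(6,7)S 1/1
Sum over 23 individuals: 1/1 + 2/2 + 2/3 + 3/3 + 3/3 + 2/3 + 1/2 + 0/2 + 2/4 + 3/4 + 2/3 + 1/3 + 1/2 + 2/3 + 0/1 + 0/1 + 1/2 + 1/1 + 1/2 + 1/2 + 2/2 + 2/2 + 1/1 = 59/4; mean = 59/4 ÷ 23 = 59/92 = 0.641304… → 0.641.

0.641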